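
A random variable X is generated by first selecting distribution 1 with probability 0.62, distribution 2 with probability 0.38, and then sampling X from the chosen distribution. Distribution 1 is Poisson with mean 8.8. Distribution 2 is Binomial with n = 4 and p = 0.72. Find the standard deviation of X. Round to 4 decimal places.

Per component, 1: μ=8.8, E[X²]=86.24; 2: μ=2.88, E[X²]=9.1008.
E[X] = 0.62·8.8 + 0.38·2.88 = 6.5504.
E[X²] = 0.62·86.24 + 0.38·9.1008 = 56.9271.
Var(X) = E[X²] − (E[X])² = 56.9271 − 42.9077 = 14.0194.
SD(X) = √14.0194 = 3.74424.

3.7442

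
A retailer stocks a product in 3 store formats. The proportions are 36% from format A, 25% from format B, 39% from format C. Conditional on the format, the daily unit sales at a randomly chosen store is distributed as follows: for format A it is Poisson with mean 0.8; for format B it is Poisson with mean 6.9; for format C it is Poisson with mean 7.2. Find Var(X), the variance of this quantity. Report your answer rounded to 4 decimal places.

13.9295

Per component, A: μ=0.8, E[X²]=1.44; B: μ=6.9, E[X²]=54.51; C: μ=7.2, E[X²]=59.04.
E[X] = 0.36·0.8 + 0.25·6.9 + 0.39·7.2 = 4.821.
E[X²] = 0.36·1.44 + 0.25·54.51 + 0.39·59.04 = 37.1715.
Var(X) = E[X²] − (E[X])² = 37.1715 − 23.242 = 13.9295.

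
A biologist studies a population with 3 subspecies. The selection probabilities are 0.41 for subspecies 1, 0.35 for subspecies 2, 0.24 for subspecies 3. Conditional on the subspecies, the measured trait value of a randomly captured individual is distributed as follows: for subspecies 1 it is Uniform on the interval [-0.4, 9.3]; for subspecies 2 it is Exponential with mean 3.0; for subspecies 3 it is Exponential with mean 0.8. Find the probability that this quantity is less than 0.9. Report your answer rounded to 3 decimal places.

Conditional on each subspecies, P(X < 0.9): 1: 0.134021; 2: 0.259182; 3: 0.675348.
By total probability, P(X < 0.9) = 0.41·0.134021 + 0.35·0.259182 + 0.24·0.675348 = 0.307745.

0.308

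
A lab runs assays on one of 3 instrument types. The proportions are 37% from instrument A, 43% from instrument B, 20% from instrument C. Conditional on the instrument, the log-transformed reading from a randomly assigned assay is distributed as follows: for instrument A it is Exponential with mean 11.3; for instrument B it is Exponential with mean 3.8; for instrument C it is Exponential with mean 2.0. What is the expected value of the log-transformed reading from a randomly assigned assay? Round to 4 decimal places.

Component means — A: 11.3; B: 3.8; C: 2.
E[X] = 0.37·11.3 + 0.43·3.8 + 0.2·2 = 6.215.

6.2150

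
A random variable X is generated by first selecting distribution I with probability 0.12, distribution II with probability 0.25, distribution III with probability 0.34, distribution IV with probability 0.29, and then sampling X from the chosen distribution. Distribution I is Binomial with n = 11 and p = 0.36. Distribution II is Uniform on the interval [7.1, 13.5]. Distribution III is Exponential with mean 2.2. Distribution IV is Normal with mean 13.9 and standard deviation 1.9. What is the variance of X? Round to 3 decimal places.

Per component, I: μ=3.96, E[X²]=18.216; II: μ=10.3, E[X²]=109.503; III: μ=2.2, E[X²]=9.68; IV: μ=13.9, E[X²]=196.82.
E[X] = 0.12·3.96 + 0.25·10.3 + 0.34·2.2 + 0.29·13.9 = 7.8292.
E[X²] = 0.12·18.216 + 0.25·109.503 + 0.34·9.68 + 0.29·196.82 = 89.9308.
Var(X) = E[X²] − (E[X])² = 89.9308 − 61.2964 = 28.6344.

28.634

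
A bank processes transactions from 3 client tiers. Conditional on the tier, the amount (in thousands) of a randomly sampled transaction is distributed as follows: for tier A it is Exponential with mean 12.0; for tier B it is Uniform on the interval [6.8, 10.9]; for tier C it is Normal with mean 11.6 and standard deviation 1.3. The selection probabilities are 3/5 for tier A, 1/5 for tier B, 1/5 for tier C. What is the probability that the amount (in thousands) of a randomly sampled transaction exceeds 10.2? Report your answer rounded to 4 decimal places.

Conditional on each tier, P(X > 10.2): A: 0.427415; B: 0.170732; C: 0.859243.
By total probability, P(X > 10.2) = 0.6·0.427415 + 0.2·0.170732 + 0.2·0.859243 = 0.462444.

0.4624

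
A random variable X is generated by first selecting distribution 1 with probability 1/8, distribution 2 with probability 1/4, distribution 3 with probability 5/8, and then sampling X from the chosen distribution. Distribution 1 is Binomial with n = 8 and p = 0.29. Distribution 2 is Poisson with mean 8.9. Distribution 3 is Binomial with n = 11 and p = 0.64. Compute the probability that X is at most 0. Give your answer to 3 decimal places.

Conditional on each component, P(X ≤ 0): 1: 0.0645754; 2: 0.000136389; 3: 1.31622e-05.
By total probability, P(X ≤ 0) = 0.125·0.0645754 + 0.25·0.000136389 + 0.625·1.31622e-05 = 0.00811424.

0.008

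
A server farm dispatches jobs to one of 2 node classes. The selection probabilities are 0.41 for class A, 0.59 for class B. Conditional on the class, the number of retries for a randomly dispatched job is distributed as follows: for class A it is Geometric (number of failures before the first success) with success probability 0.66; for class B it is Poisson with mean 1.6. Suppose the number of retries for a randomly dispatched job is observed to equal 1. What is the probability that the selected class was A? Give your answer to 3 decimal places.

0.326

Likelihoods P(X=1 | ·): A: 0.2244; B: 0.323034.
Posterior ∝ prior × likelihood. Numerator for A: 0.41·0.2244 = 0.092004.
Normalizing constant: 0.41·0.2244 + 0.59·0.323034 = 0.282594.
P(A | observation) = 0.092004 / 0.282594 = 0.325569.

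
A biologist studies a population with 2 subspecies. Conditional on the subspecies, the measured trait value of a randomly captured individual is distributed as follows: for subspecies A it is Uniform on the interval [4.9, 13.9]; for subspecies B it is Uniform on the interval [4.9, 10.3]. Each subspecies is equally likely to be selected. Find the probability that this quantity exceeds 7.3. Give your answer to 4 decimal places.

0.6444

Conditional on each subspecies, P(X > 7.3): A: 0.733333; B: 0.555556.
By total probability, P(X > 7.3) = 0.5·0.733333 + 0.5·0.555556 = 0.644444.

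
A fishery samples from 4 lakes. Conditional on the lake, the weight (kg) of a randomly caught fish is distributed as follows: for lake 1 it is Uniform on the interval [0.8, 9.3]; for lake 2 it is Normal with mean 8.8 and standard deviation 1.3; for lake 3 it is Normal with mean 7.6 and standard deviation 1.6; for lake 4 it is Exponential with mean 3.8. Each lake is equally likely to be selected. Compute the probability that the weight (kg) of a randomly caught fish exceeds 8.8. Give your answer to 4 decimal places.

0.2210

Conditional on each lake, P(X > 8.8): 1: 0.0588235; 2: 0.5; 3: 0.226627; 4: 0.0986882.
By total probability, P(X > 8.8) = 0.25·0.0588235 + 0.25·0.5 + 0.25·0.226627 + 0.25·0.0986882 = 0.221035.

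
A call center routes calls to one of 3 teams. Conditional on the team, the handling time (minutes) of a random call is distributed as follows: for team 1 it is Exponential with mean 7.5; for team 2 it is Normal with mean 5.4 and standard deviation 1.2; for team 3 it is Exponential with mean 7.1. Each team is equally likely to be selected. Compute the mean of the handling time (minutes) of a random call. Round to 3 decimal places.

Component means — 1: 7.5; 2: 5.4; 3: 7.1.
E[X] = 0.333333·7.5 + 0.333333·5.4 + 0.333333·7.1 = 6.66667.

6.667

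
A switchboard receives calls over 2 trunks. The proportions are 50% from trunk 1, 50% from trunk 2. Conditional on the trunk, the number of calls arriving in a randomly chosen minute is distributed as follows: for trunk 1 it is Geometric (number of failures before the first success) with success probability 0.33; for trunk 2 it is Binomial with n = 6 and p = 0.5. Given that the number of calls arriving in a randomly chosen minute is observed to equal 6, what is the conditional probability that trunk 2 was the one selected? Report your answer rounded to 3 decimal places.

Likelihoods P(X=6 | ·): 1: 0.0298513; 2: 0.015625.
Posterior ∝ prior × likelihood. Numerator for 2: 0.5·0.015625 = 0.0078125.
Normalizing constant: 0.5·0.0298513 + 0.5·0.015625 = 0.0227381.
P(2 | observation) = 0.0078125 / 0.0227381 = 0.343586.

0.344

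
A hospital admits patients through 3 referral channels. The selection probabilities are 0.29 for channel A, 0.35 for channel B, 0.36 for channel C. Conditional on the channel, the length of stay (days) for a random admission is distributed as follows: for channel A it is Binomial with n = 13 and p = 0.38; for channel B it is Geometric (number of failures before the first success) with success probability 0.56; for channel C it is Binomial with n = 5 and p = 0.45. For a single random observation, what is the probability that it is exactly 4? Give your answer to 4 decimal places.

Conditional on each channel, P(X = 4): A: 0.201821; B: 0.0209893; C: 0.112767.
By total probability, P(X = 4) = 0.29·0.201821 + 0.35·0.0209893 + 0.36·0.112767 = 0.10647.

0.1065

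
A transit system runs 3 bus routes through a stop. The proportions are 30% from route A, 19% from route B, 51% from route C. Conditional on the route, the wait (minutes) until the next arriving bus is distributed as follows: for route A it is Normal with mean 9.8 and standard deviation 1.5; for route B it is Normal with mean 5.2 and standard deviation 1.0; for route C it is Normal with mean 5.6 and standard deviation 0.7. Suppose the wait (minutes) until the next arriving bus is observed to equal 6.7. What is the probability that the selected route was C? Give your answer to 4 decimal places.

Likelihoods f(6.7 | ·): A: 0.031431; B: 0.129518; C: 0.165803.
Posterior ∝ prior × likelihood. Numerator for C: 0.51·0.165803 = 0.0845593.
Normalizing constant: 0.3·0.031431 + 0.19·0.129518 + 0.51·0.165803 = 0.118597.
P(C | observation) = 0.0845593 / 0.118597 = 0.712997.

0.7130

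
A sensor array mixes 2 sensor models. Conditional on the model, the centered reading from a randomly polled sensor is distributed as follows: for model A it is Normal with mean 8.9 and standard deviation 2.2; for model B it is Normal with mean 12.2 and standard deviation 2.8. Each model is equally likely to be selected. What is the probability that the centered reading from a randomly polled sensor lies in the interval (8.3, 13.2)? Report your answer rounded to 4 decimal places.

Conditional on each model, P(8.3 < X < 13.2): A: 0.58215; B: 0.557676.
By total probability, P(8.3 < X < 13.2) = 0.5·0.58215 + 0.5·0.557676 = 0.569913.

0.5699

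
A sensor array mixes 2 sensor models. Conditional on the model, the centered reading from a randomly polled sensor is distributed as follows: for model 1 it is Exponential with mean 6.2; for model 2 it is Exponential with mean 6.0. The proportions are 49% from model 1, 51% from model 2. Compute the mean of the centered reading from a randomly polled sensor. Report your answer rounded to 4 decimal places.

6.0980

Component means — 1: 6.2; 2: 6.
E[X] = 0.49·6.2 + 0.51·6 = 6.098.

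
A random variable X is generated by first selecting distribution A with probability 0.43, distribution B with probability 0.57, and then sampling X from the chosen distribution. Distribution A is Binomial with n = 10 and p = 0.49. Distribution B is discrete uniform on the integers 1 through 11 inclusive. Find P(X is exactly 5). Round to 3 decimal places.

Conditional on each component, P(X = 5): A: 0.245602; B: 0.0909091.
By total probability, P(X = 5) = 0.43·0.245602 + 0.57·0.0909091 = 0.157427.

0.157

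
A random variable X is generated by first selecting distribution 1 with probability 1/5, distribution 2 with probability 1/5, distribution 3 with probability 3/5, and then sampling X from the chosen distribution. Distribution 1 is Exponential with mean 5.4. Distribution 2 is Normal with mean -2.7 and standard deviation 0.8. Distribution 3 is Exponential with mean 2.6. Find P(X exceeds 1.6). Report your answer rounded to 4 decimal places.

0.4730

Conditional on each component, P(X > 1.6): 1: 0.743567; 2: 3.82913e-08; 3: 0.540433.
By total probability, P(X > 1.6) = 0.2·0.743567 + 0.2·3.82913e-08 + 0.6·0.540433 = 0.472973.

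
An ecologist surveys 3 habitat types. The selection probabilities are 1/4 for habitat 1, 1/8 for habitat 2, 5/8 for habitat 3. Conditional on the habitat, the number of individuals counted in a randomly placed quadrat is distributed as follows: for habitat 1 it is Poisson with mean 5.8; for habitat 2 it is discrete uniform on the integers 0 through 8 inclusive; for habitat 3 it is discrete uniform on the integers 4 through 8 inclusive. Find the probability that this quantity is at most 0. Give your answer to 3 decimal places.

Conditional on each habitat, P(X ≤ 0): 1: 0.00302755; 2: 0.111111; 3: 0.
By total probability, P(X ≤ 0) = 0.25·0.00302755 + 0.125·0.111111 + 0.625·0 = 0.0146458.

0.015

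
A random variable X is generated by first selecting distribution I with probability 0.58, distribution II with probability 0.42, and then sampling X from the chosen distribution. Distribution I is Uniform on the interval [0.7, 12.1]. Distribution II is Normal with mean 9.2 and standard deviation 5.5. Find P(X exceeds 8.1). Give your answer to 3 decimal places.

Conditional on each component, P(X > 8.1): I: 0.350877; II: 0.57926.
By total probability, P(X > 8.1) = 0.58·0.350877 + 0.42·0.57926 = 0.446798.

0.447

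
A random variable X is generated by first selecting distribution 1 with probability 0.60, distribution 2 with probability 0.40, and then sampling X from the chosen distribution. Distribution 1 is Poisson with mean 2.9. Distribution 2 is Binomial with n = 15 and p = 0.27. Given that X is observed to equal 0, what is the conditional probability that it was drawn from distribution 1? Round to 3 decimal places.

Likelihoods P(X=0 | ·): 1: 0.0550232; 2: 0.00890929.
Posterior ∝ prior × likelihood. Numerator for 1: 0.6·0.0550232 = 0.0330139.
Normalizing constant: 0.6·0.0550232 + 0.4·0.00890929 = 0.0365776.
P(1 | observation) = 0.0330139 / 0.0365776 = 0.902571.

0.903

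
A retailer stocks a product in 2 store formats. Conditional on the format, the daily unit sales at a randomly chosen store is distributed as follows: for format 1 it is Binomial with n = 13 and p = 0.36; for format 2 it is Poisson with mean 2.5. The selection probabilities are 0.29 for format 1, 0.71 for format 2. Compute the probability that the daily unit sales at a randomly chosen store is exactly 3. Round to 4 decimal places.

Conditional on each format, P(X = 3): 1: 0.153841; 2: 0.213763.
By total probability, P(X = 3) = 0.29·0.153841 + 0.71·0.213763 = 0.196386.

0.1964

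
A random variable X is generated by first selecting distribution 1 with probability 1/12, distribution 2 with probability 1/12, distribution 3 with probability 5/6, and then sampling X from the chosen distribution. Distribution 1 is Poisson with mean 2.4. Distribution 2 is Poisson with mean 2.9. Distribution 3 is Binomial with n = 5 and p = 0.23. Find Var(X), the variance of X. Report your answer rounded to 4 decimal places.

1.5025

Per component, 1: μ=2.4, E[X²]=8.16; 2: μ=2.9, E[X²]=11.31; 3: μ=1.15, E[X²]=2.208.
E[X] = 0.0833333·2.4 + 0.0833333·2.9 + 0.833333·1.15 = 1.4.
E[X²] = 0.0833333·8.16 + 0.0833333·11.31 + 0.833333·2.208 = 3.4625.
Var(X) = E[X²] − (E[X])² = 3.4625 − 1.96 = 1.5025.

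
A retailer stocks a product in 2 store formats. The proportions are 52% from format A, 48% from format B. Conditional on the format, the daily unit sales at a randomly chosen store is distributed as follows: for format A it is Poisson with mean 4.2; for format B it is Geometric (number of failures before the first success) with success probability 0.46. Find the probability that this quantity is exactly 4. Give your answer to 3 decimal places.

Conditional on each format, P(X = 4): A: 0.194424; B: 0.0391141.
By total probability, P(X = 4) = 0.52·0.194424 + 0.48·0.0391141 = 0.119875.

0.120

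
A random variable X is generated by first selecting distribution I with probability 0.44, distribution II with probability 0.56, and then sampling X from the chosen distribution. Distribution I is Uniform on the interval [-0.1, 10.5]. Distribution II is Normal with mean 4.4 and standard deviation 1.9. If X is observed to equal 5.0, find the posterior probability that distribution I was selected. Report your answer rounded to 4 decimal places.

Likelihoods f(5.0 | ·): I: 0.0943396; II: 0.199757.
Posterior ∝ prior × likelihood. Numerator for I: 0.44·0.0943396 = 0.0415094.
Normalizing constant: 0.44·0.0943396 + 0.56·0.199757 = 0.153373.
P(I | observation) = 0.0415094 / 0.153373 = 0.270643.

0.2706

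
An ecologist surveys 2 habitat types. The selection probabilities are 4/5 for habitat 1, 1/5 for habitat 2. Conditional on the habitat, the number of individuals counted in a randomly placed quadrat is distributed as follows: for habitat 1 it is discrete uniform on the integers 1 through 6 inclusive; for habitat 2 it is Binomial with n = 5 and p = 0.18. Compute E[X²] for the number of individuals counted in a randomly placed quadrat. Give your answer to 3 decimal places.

12.443

For each component E[X²] = Var + (mean)², giving 1: 15.1667; 2: 1.548.
Overall E[X²] = 0.8·15.1667 + 0.2·1.548 = 12.4429.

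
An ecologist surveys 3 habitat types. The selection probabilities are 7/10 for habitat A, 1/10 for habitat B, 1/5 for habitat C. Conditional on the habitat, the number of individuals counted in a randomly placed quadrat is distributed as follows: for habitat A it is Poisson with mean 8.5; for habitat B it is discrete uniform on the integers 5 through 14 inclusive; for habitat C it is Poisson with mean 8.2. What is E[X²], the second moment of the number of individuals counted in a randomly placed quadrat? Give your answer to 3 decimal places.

81.463

For each component E[X²] = Var + (mean)², giving A: 80.75; B: 98.5; C: 75.44.
Overall E[X²] = 0.7·80.75 + 0.1·98.5 + 0.2·75.44 = 81.463.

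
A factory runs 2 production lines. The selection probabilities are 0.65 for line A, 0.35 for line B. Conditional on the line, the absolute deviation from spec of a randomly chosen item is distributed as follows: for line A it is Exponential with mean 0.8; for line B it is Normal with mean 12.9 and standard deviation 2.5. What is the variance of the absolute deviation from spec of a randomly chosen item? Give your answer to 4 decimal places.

35.9118

Per component, A: μ=0.8, E[X²]=1.28; B: μ=12.9, E[X²]=172.66.
E[X] = 0.65·0.8 + 0.35·12.9 = 5.035.
E[X²] = 0.65·1.28 + 0.35·172.66 = 61.263.
Var(X) = E[X²] − (E[X])² = 61.263 − 25.3512 = 35.9118.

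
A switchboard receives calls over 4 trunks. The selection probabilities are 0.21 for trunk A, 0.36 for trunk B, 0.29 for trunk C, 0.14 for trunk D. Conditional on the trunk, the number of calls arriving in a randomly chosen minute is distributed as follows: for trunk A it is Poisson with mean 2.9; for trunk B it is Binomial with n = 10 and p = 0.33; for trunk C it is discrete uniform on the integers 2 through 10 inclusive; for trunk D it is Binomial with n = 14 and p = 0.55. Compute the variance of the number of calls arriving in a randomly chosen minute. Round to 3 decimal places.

Per component, A: μ=2.9, E[X²]=11.31; B: μ=3.3, E[X²]=13.101; C: μ=6, E[X²]=42.6667; D: μ=7.7, E[X²]=62.755.
E[X] = 0.21·2.9 + 0.36·3.3 + 0.29·6 + 0.14·7.7 = 4.615.
E[X²] = 0.21·11.31 + 0.36·13.101 + 0.29·42.6667 + 0.14·62.755 = 28.2505.
Var(X) = E[X²] − (E[X])² = 28.2505 − 21.2982 = 6.95227.

6.952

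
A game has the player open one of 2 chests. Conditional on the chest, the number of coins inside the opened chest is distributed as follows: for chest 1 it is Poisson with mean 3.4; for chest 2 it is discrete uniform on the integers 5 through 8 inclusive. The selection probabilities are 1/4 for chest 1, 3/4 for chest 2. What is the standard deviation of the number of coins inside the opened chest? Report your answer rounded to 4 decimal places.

Per component, 1: μ=3.4, E[X²]=14.96; 2: μ=6.5, E[X²]=43.5.
E[X] = 0.25·3.4 + 0.75·6.5 = 5.725.
E[X²] = 0.25·14.96 + 0.75·43.5 = 36.365.
Var(X) = E[X²] − (E[X])² = 36.365 − 32.7756 = 3.58938.
SD(X) = √3.58938 = 1.89456.

1.8946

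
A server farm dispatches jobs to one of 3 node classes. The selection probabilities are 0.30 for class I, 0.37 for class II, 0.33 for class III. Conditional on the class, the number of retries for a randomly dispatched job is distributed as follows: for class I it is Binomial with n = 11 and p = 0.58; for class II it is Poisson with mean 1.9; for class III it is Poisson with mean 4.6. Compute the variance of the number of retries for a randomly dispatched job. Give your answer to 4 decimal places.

6.4565

Per component, I: μ=6.38, E[X²]=43.384; II: μ=1.9, E[X²]=5.51; III: μ=4.6, E[X²]=25.76.
E[X] = 0.3·6.38 + 0.37·1.9 + 0.33·4.6 = 4.135.
E[X²] = 0.3·43.384 + 0.37·5.51 + 0.33·25.76 = 23.5547.
Var(X) = E[X²] − (E[X])² = 23.5547 − 17.0982 = 6.45648.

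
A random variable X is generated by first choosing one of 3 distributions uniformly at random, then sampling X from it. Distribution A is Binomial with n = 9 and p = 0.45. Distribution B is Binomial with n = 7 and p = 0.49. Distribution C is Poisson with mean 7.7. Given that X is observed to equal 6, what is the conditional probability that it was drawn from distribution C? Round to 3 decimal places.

0.442

Likelihoods P(X=6 | ·): A: 0.116049; B: 0.0494134; C: 0.131082.
Posterior ∝ prior × likelihood. Numerator for C: 0.333333·0.131082 = 0.0436941.
Normalizing constant: 0.333333·0.116049 + 0.333333·0.0494134 + 0.333333·0.131082 = 0.0988484.
P(C | observation) = 0.0436941 / 0.0988484 = 0.442032.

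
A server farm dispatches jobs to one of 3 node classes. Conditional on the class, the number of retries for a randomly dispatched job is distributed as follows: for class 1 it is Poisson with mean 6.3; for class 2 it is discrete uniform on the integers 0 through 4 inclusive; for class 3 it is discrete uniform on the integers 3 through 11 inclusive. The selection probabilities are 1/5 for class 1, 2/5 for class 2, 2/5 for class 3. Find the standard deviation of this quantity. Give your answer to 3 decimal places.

3.201

Per component, 1: μ=6.3, E[X²]=45.99; 2: μ=2, E[X²]=6; 3: μ=7, E[X²]=55.6667.
E[X] = 0.2·6.3 + 0.4·2 + 0.4·7 = 4.86.
E[X²] = 0.2·45.99 + 0.4·6 + 0.4·55.6667 = 33.8647.
Var(X) = E[X²] − (E[X])² = 33.8647 − 23.6196 = 10.2451.
SD(X) = √10.2451 = 3.20079.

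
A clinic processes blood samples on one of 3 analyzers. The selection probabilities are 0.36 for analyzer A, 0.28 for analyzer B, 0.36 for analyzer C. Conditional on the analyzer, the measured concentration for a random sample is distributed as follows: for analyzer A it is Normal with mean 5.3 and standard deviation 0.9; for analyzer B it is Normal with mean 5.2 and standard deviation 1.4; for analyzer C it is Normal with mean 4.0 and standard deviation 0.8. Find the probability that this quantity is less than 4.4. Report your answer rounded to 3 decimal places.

0.386

Conditional on each analyzer, P(X < 4.4): A: 0.158655; B: 0.283855; C: 0.691462.
By total probability, P(X < 4.4) = 0.36·0.158655 + 0.28·0.283855 + 0.36·0.691462 = 0.385522.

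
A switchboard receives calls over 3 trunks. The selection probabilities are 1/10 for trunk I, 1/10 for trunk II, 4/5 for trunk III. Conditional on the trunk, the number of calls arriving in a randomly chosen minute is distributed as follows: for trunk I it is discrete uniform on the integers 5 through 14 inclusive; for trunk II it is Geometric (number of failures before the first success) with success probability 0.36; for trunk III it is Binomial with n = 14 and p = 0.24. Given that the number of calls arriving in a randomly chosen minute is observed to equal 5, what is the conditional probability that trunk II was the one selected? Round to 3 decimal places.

0.032

Likelihoods P(X=5 | ·): I: 0.1; II: 0.0386547; III: 0.134847.
Posterior ∝ prior × likelihood. Numerator for II: 0.1·0.0386547 = 0.00386547.
Normalizing constant: 0.1·0.1 + 0.1·0.0386547 + 0.8·0.134847 = 0.121743.
P(II | observation) = 0.00386547 / 0.121743 = 0.031751.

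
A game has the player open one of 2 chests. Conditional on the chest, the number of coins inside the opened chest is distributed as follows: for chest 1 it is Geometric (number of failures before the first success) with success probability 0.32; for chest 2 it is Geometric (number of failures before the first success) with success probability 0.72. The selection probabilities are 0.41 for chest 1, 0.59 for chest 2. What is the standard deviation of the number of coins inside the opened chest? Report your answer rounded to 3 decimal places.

Per component, 1: μ=2.125, E[X²]=11.1562; 2: μ=0.388889, E[X²]=0.691358.
E[X] = 0.41·2.125 + 0.59·0.388889 = 1.10069.
E[X²] = 0.41·11.1562 + 0.59·0.691358 = 4.98196.
Var(X) = E[X²] − (E[X])² = 4.98196 − 1.21153 = 3.77044.
SD(X) = √3.77044 = 1.94176.

1.942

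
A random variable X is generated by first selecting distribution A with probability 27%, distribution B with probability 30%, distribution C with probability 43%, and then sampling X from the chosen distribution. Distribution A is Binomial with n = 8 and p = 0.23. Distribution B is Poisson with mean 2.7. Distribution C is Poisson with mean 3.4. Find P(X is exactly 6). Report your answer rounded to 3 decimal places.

Conditional on each component, P(X = 6): A: 0.00245757; B: 0.0361622; C: 0.0716044.
By total probability, P(X = 6) = 0.27·0.00245757 + 0.3·0.0361622 + 0.43·0.0716044 = 0.0423021.

0.042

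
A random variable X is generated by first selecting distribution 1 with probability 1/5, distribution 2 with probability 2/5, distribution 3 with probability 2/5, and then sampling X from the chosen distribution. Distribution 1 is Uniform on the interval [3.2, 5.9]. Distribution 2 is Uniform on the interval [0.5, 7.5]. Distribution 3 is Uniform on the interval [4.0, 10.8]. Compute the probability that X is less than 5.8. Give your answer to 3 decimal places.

0.601

Conditional on each component, P(X < 5.8): 1: 0.962963; 2: 0.757143; 3: 0.264706.
By total probability, P(X < 5.8) = 0.2·0.962963 + 0.4·0.757143 + 0.4·0.264706 = 0.601332.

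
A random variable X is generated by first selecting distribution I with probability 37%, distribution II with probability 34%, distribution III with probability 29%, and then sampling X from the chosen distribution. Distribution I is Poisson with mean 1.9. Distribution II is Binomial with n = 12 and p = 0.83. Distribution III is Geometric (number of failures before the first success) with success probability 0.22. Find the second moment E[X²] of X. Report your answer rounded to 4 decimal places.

44.6619

For each component E[X²] = Var + (mean)², giving I: 5.51; II: 100.895; III: 28.686.
Overall E[X²] = 0.37·5.51 + 0.34·100.895 + 0.29·28.686 = 44.6619.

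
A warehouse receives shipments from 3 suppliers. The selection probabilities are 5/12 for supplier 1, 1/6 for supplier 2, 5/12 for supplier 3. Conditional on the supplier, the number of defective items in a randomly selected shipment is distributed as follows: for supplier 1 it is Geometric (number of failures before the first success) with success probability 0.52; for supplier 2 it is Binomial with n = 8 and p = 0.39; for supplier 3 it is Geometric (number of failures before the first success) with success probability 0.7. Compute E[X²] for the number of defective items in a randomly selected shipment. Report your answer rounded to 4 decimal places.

For each component E[X²] = Var + (mean)², giving 1: 2.62722; 2: 11.6376; 3: 0.795918.
Overall E[X²] = 0.416667·2.62722 + 0.166667·11.6376 + 0.416667·0.795918 = 3.36591.

3.3659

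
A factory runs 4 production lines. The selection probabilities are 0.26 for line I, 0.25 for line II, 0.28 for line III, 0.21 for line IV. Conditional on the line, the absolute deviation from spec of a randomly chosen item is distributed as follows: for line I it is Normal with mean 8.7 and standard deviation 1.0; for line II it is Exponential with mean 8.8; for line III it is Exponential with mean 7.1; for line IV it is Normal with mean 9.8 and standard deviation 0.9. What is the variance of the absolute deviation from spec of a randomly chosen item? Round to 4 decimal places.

34.8414

Per component, I: μ=8.7, E[X²]=76.69; II: μ=8.8, E[X²]=154.88; III: μ=7.1, E[X²]=100.82; IV: μ=9.8, E[X²]=96.85.
E[X] = 0.26·8.7 + 0.25·8.8 + 0.28·7.1 + 0.21·9.8 = 8.508.
E[X²] = 0.26·76.69 + 0.25·154.88 + 0.28·100.82 + 0.21·96.85 = 107.228.
Var(X) = E[X²] − (E[X])² = 107.228 − 72.3861 = 34.8414.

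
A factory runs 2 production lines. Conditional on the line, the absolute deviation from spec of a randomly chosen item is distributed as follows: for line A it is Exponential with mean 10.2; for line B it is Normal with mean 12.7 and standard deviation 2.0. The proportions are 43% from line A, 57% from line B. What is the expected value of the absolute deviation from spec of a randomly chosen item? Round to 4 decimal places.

Component means — A: 10.2; B: 12.7.
E[X] = 0.43·10.2 + 0.57·12.7 = 11.625.

11.6250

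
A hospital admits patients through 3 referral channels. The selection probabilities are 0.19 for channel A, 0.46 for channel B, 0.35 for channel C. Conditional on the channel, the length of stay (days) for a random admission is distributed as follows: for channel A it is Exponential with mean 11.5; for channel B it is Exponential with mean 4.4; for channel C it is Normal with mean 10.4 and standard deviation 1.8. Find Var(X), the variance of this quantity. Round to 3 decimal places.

45.449

Per component, A: μ=11.5, E[X²]=264.5; B: μ=4.4, E[X²]=38.72; C: μ=10.4, E[X²]=111.4.
E[X] = 0.19·11.5 + 0.46·4.4 + 0.35·10.4 = 7.849.
E[X²] = 0.19·264.5 + 0.46·38.72 + 0.35·111.4 = 107.056.
Var(X) = E[X²] − (E[X])² = 107.056 − 61.6068 = 45.4494.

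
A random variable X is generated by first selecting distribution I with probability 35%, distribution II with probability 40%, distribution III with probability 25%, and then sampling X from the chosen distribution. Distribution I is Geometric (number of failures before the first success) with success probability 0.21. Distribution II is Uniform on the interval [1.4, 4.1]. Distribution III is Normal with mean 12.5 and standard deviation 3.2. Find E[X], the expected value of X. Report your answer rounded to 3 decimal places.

5.542

Component means — I: 3.7619; II: 2.75; III: 12.5.
E[X] = 0.35·3.7619 + 0.4·2.75 + 0.25·12.5 = 5.54167.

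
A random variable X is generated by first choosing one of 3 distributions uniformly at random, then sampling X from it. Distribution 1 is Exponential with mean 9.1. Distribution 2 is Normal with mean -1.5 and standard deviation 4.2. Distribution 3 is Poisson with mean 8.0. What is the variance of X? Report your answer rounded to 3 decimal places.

58.797

Per component, 1: μ=9.1, E[X²]=165.62; 2: μ=-1.5, E[X²]=19.89; 3: μ=8, E[X²]=72.
E[X] = 0.333333·9.1 + 0.333333·-1.5 + 0.333333·8 = 5.2.
E[X²] = 0.333333·165.62 + 0.333333·19.89 + 0.333333·72 = 85.8367.
Var(X) = E[X²] − (E[X])² = 85.8367 − 27.04 = 58.7967.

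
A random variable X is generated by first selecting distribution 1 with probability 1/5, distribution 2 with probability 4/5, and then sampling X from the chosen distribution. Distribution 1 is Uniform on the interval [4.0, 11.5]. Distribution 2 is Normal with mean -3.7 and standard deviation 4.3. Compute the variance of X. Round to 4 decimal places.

36.7059

Per component, 1: μ=7.75, E[X²]=64.75; 2: μ=-3.7, E[X²]=32.18.
E[X] = 0.2·7.75 + 0.8·-3.7 = -1.41.
E[X²] = 0.2·64.75 + 0.8·32.18 = 38.694.
Var(X) = E[X²] − (E[X])² = 38.694 − 1.9881 = 36.7059.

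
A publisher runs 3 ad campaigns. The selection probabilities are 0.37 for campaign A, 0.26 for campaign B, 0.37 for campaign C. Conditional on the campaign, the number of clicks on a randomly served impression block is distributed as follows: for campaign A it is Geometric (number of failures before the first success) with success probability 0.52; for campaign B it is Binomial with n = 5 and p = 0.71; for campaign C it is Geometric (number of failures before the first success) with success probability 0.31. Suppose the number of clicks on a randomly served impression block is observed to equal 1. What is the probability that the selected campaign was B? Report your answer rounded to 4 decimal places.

0.0367

Likelihoods P(X=1 | ·): A: 0.2496; B: 0.0251085; C: 0.2139.
Posterior ∝ prior × likelihood. Numerator for B: 0.26·0.0251085 = 0.0065282.
Normalizing constant: 0.37·0.2496 + 0.26·0.0251085 + 0.37·0.2139 = 0.178023.
P(B | observation) = 0.0065282 / 0.178023 = 0.0366705.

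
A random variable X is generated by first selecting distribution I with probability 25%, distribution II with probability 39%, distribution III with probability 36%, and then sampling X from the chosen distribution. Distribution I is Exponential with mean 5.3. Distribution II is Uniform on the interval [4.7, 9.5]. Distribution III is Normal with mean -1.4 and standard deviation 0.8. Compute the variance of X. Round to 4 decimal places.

22.5016

Per component, I: μ=5.3, E[X²]=56.18; II: μ=7.1, E[X²]=52.33; III: μ=-1.4, E[X²]=2.6.
E[X] = 0.25·5.3 + 0.39·7.1 + 0.36·-1.4 = 3.59.
E[X²] = 0.25·56.18 + 0.39·52.33 + 0.36·2.6 = 35.3897.
Var(X) = E[X²] − (E[X])² = 35.3897 − 12.8881 = 22.5016.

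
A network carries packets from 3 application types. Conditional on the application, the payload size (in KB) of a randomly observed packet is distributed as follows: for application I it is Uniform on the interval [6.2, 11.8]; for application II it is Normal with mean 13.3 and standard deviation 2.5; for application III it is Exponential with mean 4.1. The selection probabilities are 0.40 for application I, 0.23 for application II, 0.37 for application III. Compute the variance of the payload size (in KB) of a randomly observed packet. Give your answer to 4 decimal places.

Per component, I: μ=9, E[X²]=83.6133; II: μ=13.3, E[X²]=183.14; III: μ=4.1, E[X²]=33.62.
E[X] = 0.4·9 + 0.23·13.3 + 0.37·4.1 = 8.176.
E[X²] = 0.4·83.6133 + 0.23·183.14 + 0.37·33.62 = 88.0069.
Var(X) = E[X²] − (E[X])² = 88.0069 − 66.847 = 21.16.

21.1600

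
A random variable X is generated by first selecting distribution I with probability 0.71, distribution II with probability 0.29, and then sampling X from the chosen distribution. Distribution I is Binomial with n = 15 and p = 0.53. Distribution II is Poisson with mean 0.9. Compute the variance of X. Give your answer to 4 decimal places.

13.1477

Per component, I: μ=7.95, E[X²]=66.939; II: μ=0.9, E[X²]=1.71.
E[X] = 0.71·7.95 + 0.29·0.9 = 5.9055.
E[X²] = 0.71·66.939 + 0.29·1.71 = 48.0226.
Var(X) = E[X²] − (E[X])² = 48.0226 − 34.8749 = 13.1477.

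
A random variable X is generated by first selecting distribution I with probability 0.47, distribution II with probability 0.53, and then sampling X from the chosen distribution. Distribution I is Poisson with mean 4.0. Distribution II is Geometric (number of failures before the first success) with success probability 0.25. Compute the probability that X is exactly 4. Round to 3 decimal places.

Conditional on each component, P(X = 4): I: 0.195367; II: 0.0791016.
By total probability, P(X = 4) = 0.47·0.195367 + 0.53·0.0791016 = 0.133746.

0.134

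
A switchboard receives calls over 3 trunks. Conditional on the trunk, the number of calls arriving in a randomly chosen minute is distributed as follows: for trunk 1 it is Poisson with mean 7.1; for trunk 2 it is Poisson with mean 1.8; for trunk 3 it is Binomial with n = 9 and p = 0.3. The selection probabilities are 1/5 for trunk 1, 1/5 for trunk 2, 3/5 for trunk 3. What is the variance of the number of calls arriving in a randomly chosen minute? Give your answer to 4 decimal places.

Per component, 1: μ=7.1, E[X²]=57.51; 2: μ=1.8, E[X²]=5.04; 3: μ=2.7, E[X²]=9.18.
E[X] = 0.2·7.1 + 0.2·1.8 + 0.6·2.7 = 3.4.
E[X²] = 0.2·57.51 + 0.2·5.04 + 0.6·9.18 = 18.018.
Var(X) = E[X²] − (E[X])² = 18.018 − 11.56 = 6.458.

6.4580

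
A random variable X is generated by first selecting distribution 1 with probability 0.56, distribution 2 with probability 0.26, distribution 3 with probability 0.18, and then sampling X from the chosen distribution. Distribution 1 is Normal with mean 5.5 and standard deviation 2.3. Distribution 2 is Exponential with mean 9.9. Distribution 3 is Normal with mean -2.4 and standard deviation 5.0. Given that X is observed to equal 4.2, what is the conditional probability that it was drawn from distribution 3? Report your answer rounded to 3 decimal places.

Likelihoods f(4.2 | ·): 1: 0.147846; 2: 0.0660874; 3: 0.0333874.
Posterior ∝ prior × likelihood. Numerator for 3: 0.18·0.0333874 = 0.00600973.
Normalizing constant: 0.56·0.147846 + 0.26·0.0660874 + 0.18·0.0333874 = 0.105986.
P(3 | observation) = 0.00600973 / 0.105986 = 0.0567029.

0.057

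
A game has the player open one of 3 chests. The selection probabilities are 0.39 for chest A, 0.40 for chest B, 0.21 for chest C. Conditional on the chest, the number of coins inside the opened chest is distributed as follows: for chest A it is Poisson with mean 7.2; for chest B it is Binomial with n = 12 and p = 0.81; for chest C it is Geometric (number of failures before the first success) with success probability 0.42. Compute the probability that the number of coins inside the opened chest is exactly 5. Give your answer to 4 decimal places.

Conditional on each chest, P(X = 5): A: 0.120382; B: 0.00246846; C: 0.027567.
By total probability, P(X = 5) = 0.39·0.120382 + 0.4·0.00246846 + 0.21·0.027567 = 0.0537254.

0.0537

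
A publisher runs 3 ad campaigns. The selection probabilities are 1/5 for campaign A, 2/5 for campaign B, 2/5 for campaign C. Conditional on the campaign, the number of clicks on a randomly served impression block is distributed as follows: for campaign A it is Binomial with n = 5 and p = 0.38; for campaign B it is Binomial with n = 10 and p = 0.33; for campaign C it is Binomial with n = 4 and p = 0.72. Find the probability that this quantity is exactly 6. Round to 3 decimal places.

0.022

Conditional on each campaign, P(X = 6): A: 0; B: 0.0546515; C: 0.
By total probability, P(X = 6) = 0.2·0 + 0.4·0.0546515 + 0.4·0 = 0.0218606.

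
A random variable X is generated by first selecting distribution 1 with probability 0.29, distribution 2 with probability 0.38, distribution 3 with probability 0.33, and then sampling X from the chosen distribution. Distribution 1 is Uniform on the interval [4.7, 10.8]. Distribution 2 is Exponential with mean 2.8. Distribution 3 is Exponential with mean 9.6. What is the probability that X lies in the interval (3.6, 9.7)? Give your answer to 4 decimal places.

Conditional on each component, P(3.6 < X < 9.7): 1: 0.819672; 2: 0.245158; 3: 0.323222.
By total probability, P(3.6 < X < 9.7) = 0.29·0.819672 + 0.38·0.245158 + 0.33·0.323222 = 0.437528.

0.4375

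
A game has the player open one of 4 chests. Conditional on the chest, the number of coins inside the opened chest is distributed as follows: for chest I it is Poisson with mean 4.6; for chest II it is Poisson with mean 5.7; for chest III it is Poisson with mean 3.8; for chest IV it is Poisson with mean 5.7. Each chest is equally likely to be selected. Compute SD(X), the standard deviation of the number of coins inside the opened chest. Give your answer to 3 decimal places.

Per component, I: μ=4.6, E[X²]=25.76; II: μ=5.7, E[X²]=38.19; III: μ=3.8, E[X²]=18.24; IV: μ=5.7, E[X²]=38.19.
E[X] = 0.25·4.6 + 0.25·5.7 + 0.25·3.8 + 0.25·5.7 = 4.95.
E[X²] = 0.25·25.76 + 0.25·38.19 + 0.25·18.24 + 0.25·38.19 = 30.095.
Var(X) = E[X²] − (E[X])² = 30.095 − 24.5025 = 5.5925.
SD(X) = √5.5925 = 2.36485.

2.365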